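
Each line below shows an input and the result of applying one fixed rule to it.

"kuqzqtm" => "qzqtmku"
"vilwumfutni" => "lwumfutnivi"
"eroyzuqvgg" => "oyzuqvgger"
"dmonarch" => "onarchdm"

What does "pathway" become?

Looking at the pairs, the operation is to move the first 2 characters to the end (rotate left by 2).
Applying that to "pathway" gives "thwaypa".

thwaypa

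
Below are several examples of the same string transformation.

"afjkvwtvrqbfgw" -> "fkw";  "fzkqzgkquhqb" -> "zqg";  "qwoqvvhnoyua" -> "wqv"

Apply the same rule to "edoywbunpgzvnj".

The pattern: keep every other character starting from the second (positions 2nd, 4th, 6th, ...), then keep only the first 3 characters.
For "edoywbunpgzvnj", step one produces "dybngvj"; step two turns that into "dyb".

dyb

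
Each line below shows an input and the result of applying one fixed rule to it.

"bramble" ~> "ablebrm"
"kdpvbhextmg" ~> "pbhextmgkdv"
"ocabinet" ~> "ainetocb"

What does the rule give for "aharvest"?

avestahr

The rule is to move the first 3 characters to the end (rotate left by 3), then swap the first and last characters.
"aharvest" → "rvestaha" → "avestahr".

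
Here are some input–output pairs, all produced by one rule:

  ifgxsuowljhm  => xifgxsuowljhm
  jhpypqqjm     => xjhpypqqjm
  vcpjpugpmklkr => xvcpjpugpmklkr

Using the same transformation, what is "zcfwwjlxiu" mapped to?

xzcfwwjlxiu

Each output is the input with this applied: prepend "x".
"zcfwwjlxiu" → "xzcfwwjlxiu".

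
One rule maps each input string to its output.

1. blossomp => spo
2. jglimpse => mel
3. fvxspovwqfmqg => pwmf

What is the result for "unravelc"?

The rule is to move the first 3 characters to the end (rotate left by 3), then keep one character in every 3, starting at position 2 (positions 2nd, 5th, 8th, ...).
For "unravelc" the result is "vcr".

vcr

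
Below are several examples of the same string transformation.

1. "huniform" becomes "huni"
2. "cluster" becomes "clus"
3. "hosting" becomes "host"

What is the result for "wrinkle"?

wrin

The rule is to keep only the first 4 characters.
For "wrinkle" the result is "wrin".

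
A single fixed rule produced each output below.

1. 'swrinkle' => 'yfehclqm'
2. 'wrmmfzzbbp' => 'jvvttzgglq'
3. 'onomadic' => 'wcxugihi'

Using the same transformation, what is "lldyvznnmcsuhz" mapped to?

In each case the input is transformed by: shift every letter 6 places backward in the alphabet (wrapping around), then reverse the string.
"lldyvznnmcsuhz" → "ffxspthhgwmobt" → "tbomwghhtpsxff".

tbomwghhtpsxff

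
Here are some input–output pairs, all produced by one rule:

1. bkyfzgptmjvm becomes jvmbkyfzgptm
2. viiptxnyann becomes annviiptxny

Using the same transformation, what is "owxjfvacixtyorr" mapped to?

orrowxjfvacixty

Each output is the input with this applied: move the last 3 characters to the front (rotate right by 3).
Applying that to "owxjfvacixtyorr" gives "orrowxjfvacixty".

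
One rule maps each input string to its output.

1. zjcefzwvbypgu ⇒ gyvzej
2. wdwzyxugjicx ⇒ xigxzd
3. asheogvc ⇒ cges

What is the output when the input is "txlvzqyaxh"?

haqvx

The pattern: keep every other character starting from the second (positions 2nd, 4th, 6th, ...), then reverse the string.
"txlvzqyaxh" → "xvqah" → "haqvx".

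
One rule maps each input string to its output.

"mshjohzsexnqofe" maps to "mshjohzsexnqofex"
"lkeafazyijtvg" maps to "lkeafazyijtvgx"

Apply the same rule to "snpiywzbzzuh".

In each case the input is transformed by: append "x".
So "snpiywzbzzuh" becomes "snpiywzbzzuhx".

snpiywzbzzuhx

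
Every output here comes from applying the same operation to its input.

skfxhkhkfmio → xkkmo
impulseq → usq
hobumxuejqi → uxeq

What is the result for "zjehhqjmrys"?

In each case the input is transformed by: delete the first 3 characters, then keep every other character starting from the first (positions 1st, 3rd, 5th, ...).
Working it through for "zjehhqjmrys": intermediate "hhqjmrys", final "hqmy".
(Check on "impulseq": → "ulseq" → "usq" ✓)

hqmy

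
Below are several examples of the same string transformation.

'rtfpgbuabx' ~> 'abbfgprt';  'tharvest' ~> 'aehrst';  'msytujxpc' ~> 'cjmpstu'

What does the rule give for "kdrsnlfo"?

What's happening: sort the characters into alphabetical order, then delete the last 2 characters.
"kdrsnlfo" → "dfklnors" → "dfklno".

dfklno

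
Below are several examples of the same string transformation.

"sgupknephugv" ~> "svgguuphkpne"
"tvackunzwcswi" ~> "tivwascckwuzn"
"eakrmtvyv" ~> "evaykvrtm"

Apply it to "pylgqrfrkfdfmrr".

pryrlmgfqdrffkr

Each output is the input with this applied: take characters alternately from the front and the back (1st, last, 2nd, 2nd-last, ...).
For "pylgqrfrkfdfmrr" the result is "pryrlmgfqdrffkr".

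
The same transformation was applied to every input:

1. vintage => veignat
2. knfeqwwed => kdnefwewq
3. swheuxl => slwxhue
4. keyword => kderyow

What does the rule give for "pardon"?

pnaord

The pattern: take characters alternately from the front and the back (1st, last, 2nd, 2nd-last, ...).
So "pardon" becomes "pnaord".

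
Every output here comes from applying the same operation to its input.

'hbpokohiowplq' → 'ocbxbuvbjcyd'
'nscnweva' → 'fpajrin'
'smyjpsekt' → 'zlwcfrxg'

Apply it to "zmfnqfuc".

What's happening: shift every letter 13 places forward in the alphabet (wrapping around) — i.e. ROT13, then delete the first character.
"zmfnqfuc" → "mzsadshp" → "zsadshp".

zsadshp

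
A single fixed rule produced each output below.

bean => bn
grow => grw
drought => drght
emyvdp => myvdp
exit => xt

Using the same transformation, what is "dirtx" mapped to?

drtx

In each case the input is transformed by: remove every vowel.
"dirtx" → "drtx".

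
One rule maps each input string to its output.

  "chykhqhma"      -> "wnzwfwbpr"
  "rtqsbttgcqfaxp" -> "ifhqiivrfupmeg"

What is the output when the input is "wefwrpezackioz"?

tulgetoprzxdol

In each case the input is transformed by: shift every letter 11 places backward in the alphabet (wrapping around), then move the first character to the end.
Starting from "wefwrpezackioz": after the first operation, "ltulgetoprzxdo"; after the second, "tulgetoprzxdol".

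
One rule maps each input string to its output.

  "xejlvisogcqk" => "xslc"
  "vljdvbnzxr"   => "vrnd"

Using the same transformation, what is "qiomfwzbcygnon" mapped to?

The pattern: keep one character in every 3, starting at position 1 (positions 1st, 4th, 7th, ...), then sort the characters into reverse alphabetical order.
Starting from "qiomfwzbcygnon": after the first operation, "qmzyo"; after the second, "zyqom".

zyqom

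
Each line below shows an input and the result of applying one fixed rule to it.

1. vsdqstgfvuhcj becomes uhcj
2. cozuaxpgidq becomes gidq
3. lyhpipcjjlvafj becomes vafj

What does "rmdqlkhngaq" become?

The pattern: keep only the last 4 characters.
On "rmdqlkhngaq" that produces "ngaq".

ngaq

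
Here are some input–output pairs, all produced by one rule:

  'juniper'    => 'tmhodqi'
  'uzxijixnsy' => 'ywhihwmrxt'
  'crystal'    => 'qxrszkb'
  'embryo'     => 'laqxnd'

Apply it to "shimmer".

Each output is the input with this applied: shift every letter 1 place backward in the alphabet (wrapping around), then move the first character to the end.
For "shimmer", step one produces "rghlldq"; step two turns that into "ghlldqr".
(Check on "embryo": → "dlaqxn" → "laqxnd" ✓)

ghlldqr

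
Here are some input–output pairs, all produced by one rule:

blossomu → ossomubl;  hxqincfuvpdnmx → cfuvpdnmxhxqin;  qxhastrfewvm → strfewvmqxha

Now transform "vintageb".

ntagebvi

Each output is the input with this applied: swap the front and back halves of the string, then move the last 2 characters to the front (rotate right by 2).
Applying both steps to "vintageb": "agebvint", then "ntagebvi".
(Check on "hxqincfuvpdnmx": → "uvpdnmxhxqincf" → "cfuvpdnmxhxqin" ✓)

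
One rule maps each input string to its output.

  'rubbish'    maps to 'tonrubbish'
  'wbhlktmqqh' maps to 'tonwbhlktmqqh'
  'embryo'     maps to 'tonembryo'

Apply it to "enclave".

The pattern: prepend "ton".
"enclave" → "tonenclave".

tonenclave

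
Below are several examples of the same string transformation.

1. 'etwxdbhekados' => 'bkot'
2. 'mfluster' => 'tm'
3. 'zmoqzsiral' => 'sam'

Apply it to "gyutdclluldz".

What's happening: move the first 3 characters to the end (rotate left by 3), then keep one character in every 3, starting at position 3 (positions 3rd, 6th, 9th, ...).
Starting from "gyutdclluldz": after the first operation, "tdclluldzgyu"; after the second, "cuzu".

cuzu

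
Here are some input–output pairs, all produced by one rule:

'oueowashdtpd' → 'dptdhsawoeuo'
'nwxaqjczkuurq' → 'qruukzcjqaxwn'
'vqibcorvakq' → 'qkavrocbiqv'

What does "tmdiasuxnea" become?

aenxusaidmt

Looking at the pairs, the operation is to reverse the string.
On "tmdiasuxnea" that produces "aenxusaidmt".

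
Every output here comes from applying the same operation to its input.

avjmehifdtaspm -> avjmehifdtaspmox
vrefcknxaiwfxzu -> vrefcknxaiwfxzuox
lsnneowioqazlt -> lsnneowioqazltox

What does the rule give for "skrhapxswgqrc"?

Rule — append "ox".
So "skrhapxswgqrc" becomes "skrhapxswgqrcox".

skrhapxswgqrcox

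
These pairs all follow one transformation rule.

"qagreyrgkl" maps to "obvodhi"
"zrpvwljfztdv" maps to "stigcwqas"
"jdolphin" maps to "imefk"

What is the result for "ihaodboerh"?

The transformation: delete the first 3 characters, then shift every letter 3 places backward in the alphabet (wrapping around).
Doing the same to "ihaodboerh": "laylboe".
(Check on "qagreyrgkl": → "reyrgkl" → "obvodhi" ✓)

laylboe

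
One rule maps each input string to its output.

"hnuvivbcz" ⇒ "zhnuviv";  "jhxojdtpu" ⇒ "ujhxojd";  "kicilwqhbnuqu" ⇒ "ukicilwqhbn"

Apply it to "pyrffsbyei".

Each output is the input with this applied: move the last character to the front, then delete the last 2 characters.
So "pyrffsbyei" becomes "ipyrffsb".

ipyrffsb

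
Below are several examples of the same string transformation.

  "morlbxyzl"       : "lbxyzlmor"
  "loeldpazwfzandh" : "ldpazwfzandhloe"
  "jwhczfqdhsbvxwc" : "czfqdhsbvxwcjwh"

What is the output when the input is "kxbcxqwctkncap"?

Looking at the pairs, the operation is to move the first 3 characters to the end (rotate left by 3).
For "kxbcxqwctkncap" the result is "cxqwctkncapkxb".

cxqwctkncapkxb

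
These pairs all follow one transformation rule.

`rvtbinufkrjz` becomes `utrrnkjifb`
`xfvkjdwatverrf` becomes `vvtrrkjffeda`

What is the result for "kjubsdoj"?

The rule is to sort the characters into reverse alphabetical order, then delete the first 2 characters.
For "kjubsdoj" the result is "okjjdb".

okjjdb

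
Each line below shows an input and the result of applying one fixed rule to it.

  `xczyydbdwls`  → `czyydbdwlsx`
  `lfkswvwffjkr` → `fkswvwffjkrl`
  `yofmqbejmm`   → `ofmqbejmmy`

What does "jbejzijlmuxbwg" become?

The pattern: move the first character to the end.
Doing the same to "jbejzijlmuxbwg": "bejzijlmuxbwgj".

bejzijlmuxbwgj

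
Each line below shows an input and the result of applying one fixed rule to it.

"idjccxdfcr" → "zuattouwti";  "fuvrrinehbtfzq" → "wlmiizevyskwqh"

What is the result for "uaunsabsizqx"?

lrlejrsjzqho

Each output is the input with this applied: shift every letter 9 places backward in the alphabet (wrapping around).
On "uaunsabsizqx" that produces "lrlejrsjzqho".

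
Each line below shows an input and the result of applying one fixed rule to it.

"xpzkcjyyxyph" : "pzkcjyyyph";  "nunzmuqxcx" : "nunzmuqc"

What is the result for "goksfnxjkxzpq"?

The rule is to remove every "x".
Applying that to "goksfnxjkxzpq" gives "goksfnjkzpq".

goksfnjkzpq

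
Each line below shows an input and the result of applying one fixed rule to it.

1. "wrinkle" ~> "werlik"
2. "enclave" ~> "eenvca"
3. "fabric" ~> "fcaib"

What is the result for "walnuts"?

In each case the input is transformed by: take characters alternately from the front and the back (1st, last, 2nd, 2nd-last, ...), then delete the last character.
On "walnuts": the first step gives "wsatlun", and the second then gives "wsatlu".

wsatlu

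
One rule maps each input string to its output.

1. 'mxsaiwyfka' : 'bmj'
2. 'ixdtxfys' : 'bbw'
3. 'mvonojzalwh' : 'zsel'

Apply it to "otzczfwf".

xdj

What's happening: shift every letter 4 places forward in the alphabet (wrapping around), then keep one character in every 3, starting at position 2 (positions 2nd, 5th, 8th, ...).
For "otzczfwf", step one produces "sxdgdjaj"; step two turns that into "xdj".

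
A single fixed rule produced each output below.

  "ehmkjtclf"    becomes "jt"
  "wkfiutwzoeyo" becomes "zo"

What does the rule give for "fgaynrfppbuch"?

pb

Looking at the pairs, the operation is to move the last 3 characters to the front (rotate right by 3), then keep only the last 2 characters.
On "fgaynrfppbuch": the first step gives "uchfgaynrfppb", and the second then gives "pb".
(Check on "wkfiutwzoeyo": → "eyowkfiutwzo" → "zo" ✓)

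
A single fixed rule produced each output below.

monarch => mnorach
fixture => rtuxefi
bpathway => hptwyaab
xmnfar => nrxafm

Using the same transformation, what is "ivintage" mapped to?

iintvaeg

Rule — sort the characters into alphabetical order, then move the first 3 characters to the end (rotate left by 3).
"ivintage" → "aegiintv" → "iintvaeg".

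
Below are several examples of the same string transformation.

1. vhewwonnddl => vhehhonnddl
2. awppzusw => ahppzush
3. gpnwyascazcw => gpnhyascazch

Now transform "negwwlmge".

neghhlmge

The pattern: replace every "w" with "h".
For "negwwlmge" the result is "neghhlmge".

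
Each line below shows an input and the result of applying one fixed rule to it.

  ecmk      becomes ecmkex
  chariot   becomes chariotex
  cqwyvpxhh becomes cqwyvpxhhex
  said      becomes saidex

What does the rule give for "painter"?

painterex

The transformation: append "ex".
Doing the same to "painter": "painterex".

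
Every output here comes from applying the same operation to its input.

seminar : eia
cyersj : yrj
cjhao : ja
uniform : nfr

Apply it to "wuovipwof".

uvpo

What's happening: keep every other character starting from the second (positions 2nd, 4th, 6th, ...).
For "wuovipwof" the result is "uvpo".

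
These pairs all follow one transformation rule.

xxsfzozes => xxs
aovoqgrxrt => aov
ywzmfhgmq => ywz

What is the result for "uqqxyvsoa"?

Looking at the pairs, the operation is to keep only the first 3 characters.
On "uqqxyvsoa" that produces "uqq".

uqq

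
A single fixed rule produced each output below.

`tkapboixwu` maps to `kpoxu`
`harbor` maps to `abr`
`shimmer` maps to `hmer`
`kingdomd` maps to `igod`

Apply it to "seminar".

Looking at the pairs, the operation is to swap each adjacent pair of characters (1↔2, 3↔4, ...), then keep every other character starting from the first (positions 1st, 3rd, 5th, ...).
On "seminar": the first step gives "esimanr", and the second then gives "eiar".

eiar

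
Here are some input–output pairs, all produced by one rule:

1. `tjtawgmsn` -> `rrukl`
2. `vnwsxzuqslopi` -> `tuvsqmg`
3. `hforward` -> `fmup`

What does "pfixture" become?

ngrp

Rule — keep every other character starting from the first (positions 1st, 3rd, 5th, ...), then shift every letter 2 places backward in the alphabet (wrapping around).
"pfixture" → "pitr" → "ngrp".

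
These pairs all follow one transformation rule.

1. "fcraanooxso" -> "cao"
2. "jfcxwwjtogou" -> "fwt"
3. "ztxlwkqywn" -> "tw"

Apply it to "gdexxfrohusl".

dxo

The rule is to delete the last 3 characters, then keep one character in every 3, starting at position 2 (positions 2nd, 5th, 8th, ...).
On "gdexxfrohusl": the first step gives "gdexxfroh", and the second then gives "dxo".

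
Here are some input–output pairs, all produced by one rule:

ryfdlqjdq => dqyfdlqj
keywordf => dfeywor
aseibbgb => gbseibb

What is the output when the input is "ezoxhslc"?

Rule — delete the first character, then move the last 2 characters to the front (rotate right by 2).
Working it through for "ezoxhslc": intermediate "zoxhslc", final "lczoxhs".

lczoxhs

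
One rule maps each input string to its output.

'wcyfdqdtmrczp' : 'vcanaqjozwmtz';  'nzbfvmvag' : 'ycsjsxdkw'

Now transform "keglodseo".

dilapblhb

In each case the input is transformed by: shift every letter 3 places backward in the alphabet (wrapping around), then move the first 2 characters to the end (rotate left by 2).
On "keglodseo" that produces "dilapblhb".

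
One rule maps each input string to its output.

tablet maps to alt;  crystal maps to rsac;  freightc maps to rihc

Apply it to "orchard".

Looking at the pairs, the operation is to move the first character to the end, then keep every other character starting from the first (positions 1st, 3rd, 5th, ...).
On "orchard": the first step gives "rchardo", and the second then gives "rhro".
(Check on "tablet": → "ablett" → "alt" ✓)

rhro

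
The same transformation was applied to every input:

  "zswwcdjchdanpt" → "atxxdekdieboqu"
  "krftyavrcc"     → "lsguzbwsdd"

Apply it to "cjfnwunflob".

dkgoxvogmpc

What's happening: shift every letter 1 place forward in the alphabet (wrapping around).
"cjfnwunflob" → "dkgoxvogmpc".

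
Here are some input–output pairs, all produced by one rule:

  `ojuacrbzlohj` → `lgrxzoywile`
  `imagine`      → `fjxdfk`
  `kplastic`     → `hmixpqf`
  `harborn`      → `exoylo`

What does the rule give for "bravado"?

Looking at the pairs, the operation is to shift every letter 3 places backward in the alphabet (wrapping around), then delete the last character.
For "bravado", step one produces "yoxsxal"; step two turns that into "yoxsxa".
(Check on "harborn": → "exoylok" → "exoylo" ✓)

yoxsxa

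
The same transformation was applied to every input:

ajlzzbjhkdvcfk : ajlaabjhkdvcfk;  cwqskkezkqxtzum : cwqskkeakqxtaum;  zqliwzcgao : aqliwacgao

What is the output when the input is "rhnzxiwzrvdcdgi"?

rhnaxiwarvdcdgi

What's happening: replace every "z" with "a".
Applying that to "rhnzxiwzrvdcdgi" gives "rhnaxiwarvdcdgi".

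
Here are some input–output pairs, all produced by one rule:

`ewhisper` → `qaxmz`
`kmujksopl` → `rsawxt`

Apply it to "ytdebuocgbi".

mjcwkojq

Looking at the pairs, the operation is to delete the first 3 characters, then shift every letter 8 places forward in the alphabet (wrapping around).
Applying that to "ytdebuocgbi" gives "mjcwkojq".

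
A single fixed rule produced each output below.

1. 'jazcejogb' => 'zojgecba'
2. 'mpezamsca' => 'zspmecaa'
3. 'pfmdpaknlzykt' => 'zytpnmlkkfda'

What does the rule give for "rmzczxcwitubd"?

zzxwutmidccb

The transformation: delete the first character, then sort the characters into reverse alphabetical order.
On "rmzczxcwitubd": the first step gives "mzczxcwitubd", and the second then gives "zzxwutmidccb".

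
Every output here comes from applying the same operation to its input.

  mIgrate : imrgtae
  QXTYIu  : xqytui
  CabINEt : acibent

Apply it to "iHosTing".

Looking at the pairs, the operation is to swap each adjacent pair of characters (1↔2, 3↔4, ...), then convert every letter to lowercase.
"iHosTing" → "HisoiTgn" → "hisoitgn".

hisoitgn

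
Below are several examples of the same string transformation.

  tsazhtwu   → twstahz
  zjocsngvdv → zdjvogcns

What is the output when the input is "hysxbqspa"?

hpyssqxb

Each output is the input with this applied: delete the last character, then take characters alternately from the front and the back (1st, last, 2nd, 2nd-last, ...).
"hysxbqspa" → "hysxbqsp" → "hpyssqxb".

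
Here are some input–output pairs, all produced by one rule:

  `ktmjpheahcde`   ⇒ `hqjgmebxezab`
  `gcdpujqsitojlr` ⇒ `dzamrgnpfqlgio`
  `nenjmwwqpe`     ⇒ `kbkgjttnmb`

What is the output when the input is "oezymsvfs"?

lbwvjpscp

The rule is to shift every letter 3 places backward in the alphabet (wrapping around).
Applying that to "oezymsvfs" gives "lbwvjpscp".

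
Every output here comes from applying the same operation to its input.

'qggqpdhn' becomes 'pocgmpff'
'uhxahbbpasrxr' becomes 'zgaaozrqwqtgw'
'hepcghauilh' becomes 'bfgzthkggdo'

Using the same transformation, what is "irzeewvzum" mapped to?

ddvuytlhqy

In each case the input is transformed by: shift every letter 1 place backward in the alphabet (wrapping around), then move the first 3 characters to the end (rotate left by 3).
Applying both steps to "irzeewvzum": "hqyddvuytl", then "ddvuytlhqy".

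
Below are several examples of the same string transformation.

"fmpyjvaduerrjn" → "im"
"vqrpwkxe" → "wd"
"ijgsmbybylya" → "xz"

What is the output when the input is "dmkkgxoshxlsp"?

ro

Each output is the input with this applied: shift every letter 1 place backward in the alphabet (wrapping around), then keep only the last 2 characters.
For "dmkkgxoshxlsp", step one produces "cljjfwnrgwkro"; step two turns that into "ro".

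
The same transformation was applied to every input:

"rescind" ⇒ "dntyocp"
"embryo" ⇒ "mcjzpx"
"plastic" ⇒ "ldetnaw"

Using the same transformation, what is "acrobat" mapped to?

The pattern: move the first 2 characters to the end (rotate left by 2), then shift every letter 11 places forward in the alphabet (wrapping around).
"acrobat" → "robatac" → "czmleln".

czmleln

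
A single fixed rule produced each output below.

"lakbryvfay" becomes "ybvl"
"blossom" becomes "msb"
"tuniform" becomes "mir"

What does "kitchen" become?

nck

Each output is the input with this applied: swap the first and last characters, then keep one character in every 3, starting at position 1 (positions 1st, 4th, 7th, ...).
"kitchen" → "nitchek" → "nck".
(Check on "blossom": → "mlossob" → "msb" ✓)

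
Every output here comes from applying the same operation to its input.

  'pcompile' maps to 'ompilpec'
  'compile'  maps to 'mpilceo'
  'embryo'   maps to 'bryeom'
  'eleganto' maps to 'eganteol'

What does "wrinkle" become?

inklwer

In each case the input is transformed by: swap the first and last characters, then move the first 2 characters to the end (rotate left by 2).
Applying both steps to "wrinkle": "erinklw", then "inklwer".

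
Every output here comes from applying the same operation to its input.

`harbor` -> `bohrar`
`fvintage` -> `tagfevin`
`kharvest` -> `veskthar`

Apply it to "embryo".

ryeomb

What's happening: swap the first and last characters, then swap the front and back halves of the string.
So "embryo" becomes "ryeomb".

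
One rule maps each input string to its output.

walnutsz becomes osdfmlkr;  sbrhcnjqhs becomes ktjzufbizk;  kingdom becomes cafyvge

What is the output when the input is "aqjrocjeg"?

The pattern: shift every letter 8 places backward in the alphabet (wrapping around).
So "aqjrocjeg" becomes "sibjgubwy".

sibjgubwy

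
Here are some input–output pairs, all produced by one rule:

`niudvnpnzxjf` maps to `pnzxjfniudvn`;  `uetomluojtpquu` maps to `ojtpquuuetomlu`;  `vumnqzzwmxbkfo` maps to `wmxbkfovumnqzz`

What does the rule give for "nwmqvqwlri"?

The pattern: swap the front and back halves of the string.
On "nwmqvqwlri" that produces "qwlrinwmqv".

qwlrinwmqv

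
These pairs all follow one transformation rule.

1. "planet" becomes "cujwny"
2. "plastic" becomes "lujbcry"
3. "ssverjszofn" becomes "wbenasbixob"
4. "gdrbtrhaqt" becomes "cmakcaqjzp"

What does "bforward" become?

Rule — shift every letter 9 places forward in the alphabet (wrapping around), then swap the first and last characters.
Applying both steps to "bforward": "koxafjam", then "moxafjak".
(Check on "gdrbtrhaqt": → "pmakcaqjzc" → "cmakcaqjzp" ✓)

moxafjak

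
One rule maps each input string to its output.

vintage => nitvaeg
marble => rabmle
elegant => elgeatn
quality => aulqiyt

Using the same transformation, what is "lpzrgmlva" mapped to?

zprlgamvl

What's happening: move the first 2 characters to the end (rotate left by 2), then take characters alternately from the front and the back (1st, last, 2nd, 2nd-last, ...).
For "lpzrgmlva", step one produces "zrgmlvalp"; step two turns that into "zprlgamvl".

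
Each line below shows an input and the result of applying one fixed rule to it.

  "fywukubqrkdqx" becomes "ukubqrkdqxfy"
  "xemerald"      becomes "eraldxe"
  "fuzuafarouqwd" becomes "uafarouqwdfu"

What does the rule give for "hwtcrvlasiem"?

crvlasiemhw

The pattern: move the first 2 characters to the end (rotate left by 2), then delete the first character.
Applying both steps to "hwtcrvlasiem": "tcrvlasiemhw", then "crvlasiemhw".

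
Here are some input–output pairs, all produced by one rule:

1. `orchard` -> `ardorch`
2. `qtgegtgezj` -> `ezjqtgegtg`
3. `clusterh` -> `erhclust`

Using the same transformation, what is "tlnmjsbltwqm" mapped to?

wqmtlnmjsblt

Each output is the input with this applied: move the last 3 characters to the front (rotate right by 3).
Doing the same to "tlnmjsbltwqm": "wqmtlnmjsblt".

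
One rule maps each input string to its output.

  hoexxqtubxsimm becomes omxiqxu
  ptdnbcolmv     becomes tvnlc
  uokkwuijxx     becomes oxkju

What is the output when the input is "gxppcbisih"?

xhpsb

Looking at the pairs, the operation is to keep every other character starting from the second (positions 2nd, 4th, 6th, ...), then take characters alternately from the front and the back (1st, last, 2nd, 2nd-last, ...).
Starting from "gxppcbisih": after the first operation, "xpbsh"; after the second, "xhpsb".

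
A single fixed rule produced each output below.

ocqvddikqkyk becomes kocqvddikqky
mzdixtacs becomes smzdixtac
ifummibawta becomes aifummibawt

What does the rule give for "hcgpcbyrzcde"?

Rule — move the last character to the front.
On "hcgpcbyrzcde" that produces "ehcgpcbyrzcd".

ehcgpcbyrzcd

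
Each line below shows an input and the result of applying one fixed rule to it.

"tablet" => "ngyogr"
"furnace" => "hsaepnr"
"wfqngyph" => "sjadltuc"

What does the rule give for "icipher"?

Looking at the pairs, the operation is to swap each adjacent pair of characters (1↔2, 3↔4, ...), then shift every letter 13 places forward in the alphabet (wrapping around) — i.e. ROT13.
On "icipher": the first step gives "cipiehr", and the second then gives "pvcvrue".

pvcvrue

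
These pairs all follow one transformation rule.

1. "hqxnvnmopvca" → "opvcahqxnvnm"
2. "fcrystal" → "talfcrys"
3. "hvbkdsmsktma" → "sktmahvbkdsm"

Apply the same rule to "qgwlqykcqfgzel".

Rule — move the first character to the end, then swap the front and back halves of the string.
On "qgwlqykcqfgzel" that produces "qfgzelqgwlqykc".

qfgzelqgwlqykc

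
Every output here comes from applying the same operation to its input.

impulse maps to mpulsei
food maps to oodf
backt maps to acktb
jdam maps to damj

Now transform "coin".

oinc

Looking at the pairs, the operation is to move the first character to the end.
Applying that to "coin" gives "oinc".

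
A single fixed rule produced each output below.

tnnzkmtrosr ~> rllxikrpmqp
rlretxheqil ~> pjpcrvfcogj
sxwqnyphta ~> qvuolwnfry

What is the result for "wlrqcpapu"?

ujpoanyns

The transformation: shift every letter 2 places backward in the alphabet (wrapping around).
So "wlrqcpapu" becomes "ujpoanyns".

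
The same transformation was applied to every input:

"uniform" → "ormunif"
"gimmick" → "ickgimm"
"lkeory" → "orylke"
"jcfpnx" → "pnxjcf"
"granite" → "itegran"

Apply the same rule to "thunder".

derthun

The transformation: move the last 3 characters to the front (rotate right by 3).
On "thunder" that produces "derthun".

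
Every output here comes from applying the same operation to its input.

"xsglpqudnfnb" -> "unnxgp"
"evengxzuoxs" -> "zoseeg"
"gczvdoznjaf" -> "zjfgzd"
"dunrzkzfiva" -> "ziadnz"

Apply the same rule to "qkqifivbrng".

Looking at the pairs, the operation is to keep every other character starting from the first (positions 1st, 3rd, 5th, ...), then move the first 3 characters to the end (rotate left by 3).
For "qkqifivbrng", step one produces "qqfvrg"; step two turns that into "vrgqqf".

vrgqqf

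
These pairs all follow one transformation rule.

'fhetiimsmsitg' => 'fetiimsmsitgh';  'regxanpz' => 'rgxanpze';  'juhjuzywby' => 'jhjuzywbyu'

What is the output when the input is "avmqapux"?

What's happening: move the first character to the end, then swap the first and last characters.
On "avmqapux": the first step gives "vmqapuxa", and the second then gives "amqapuxv".

amqapuxv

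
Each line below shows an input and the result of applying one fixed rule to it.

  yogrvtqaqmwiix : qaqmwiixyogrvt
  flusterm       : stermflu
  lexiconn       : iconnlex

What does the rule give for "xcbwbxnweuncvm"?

In each case the input is transformed by: swap the front and back halves of the string, then move the last character to the front.
For "xcbwbxnweuncvm", step one produces "weuncvmxcbwbxn"; step two turns that into "nweuncvmxcbwbx".

nweuncvmxcbwbx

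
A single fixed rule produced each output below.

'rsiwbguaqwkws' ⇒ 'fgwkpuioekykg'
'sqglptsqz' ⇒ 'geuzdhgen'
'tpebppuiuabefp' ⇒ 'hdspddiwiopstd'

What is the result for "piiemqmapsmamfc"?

The pattern: shift every letter 12 places backward in the alphabet (wrapping around).
So "piiemqmapsmamfc" becomes "dwwsaeaodgaoatq".

dwwsaeaodgaoatq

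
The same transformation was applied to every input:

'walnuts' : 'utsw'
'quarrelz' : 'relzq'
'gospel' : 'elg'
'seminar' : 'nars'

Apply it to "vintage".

Looking at the pairs, the operation is to move the first character to the end, then delete the first 3 characters.
Working it through for "vintage": intermediate "intagev", final "agev".

agev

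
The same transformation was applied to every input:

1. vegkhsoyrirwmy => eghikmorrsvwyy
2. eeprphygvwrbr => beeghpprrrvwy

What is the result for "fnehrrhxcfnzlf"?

The pattern: sort the characters into alphabetical order.
So "fnehrrhxcfnzlf" becomes "cefffhhlnnrrxz".

cefffhhlnnrrxz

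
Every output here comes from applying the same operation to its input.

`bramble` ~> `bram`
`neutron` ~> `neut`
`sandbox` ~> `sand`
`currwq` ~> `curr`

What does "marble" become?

marb

What's happening: keep only the first 4 characters.
"marble" → "marb".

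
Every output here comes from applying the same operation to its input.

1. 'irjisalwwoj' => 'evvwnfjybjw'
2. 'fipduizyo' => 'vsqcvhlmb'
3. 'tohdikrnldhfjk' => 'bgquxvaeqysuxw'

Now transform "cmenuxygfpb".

Rule — swap each adjacent pair of characters (1↔2, 3↔4, ...), then shift every letter 13 places forward in the alphabet (wrapping around) — i.e. ROT13.
Starting from "cmenuxygfpb": after the first operation, "mcnexugypfb"; after the second, "zparkhtlcso".

zparkhtlcso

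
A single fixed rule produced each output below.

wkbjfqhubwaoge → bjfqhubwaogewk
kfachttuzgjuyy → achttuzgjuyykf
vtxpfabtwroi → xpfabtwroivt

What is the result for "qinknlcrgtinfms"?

nknlcrgtinfmsqi

The pattern: move the first 2 characters to the end (rotate left by 2).
So "qinknlcrgtinfms" becomes "nknlcrgtinfmsqi".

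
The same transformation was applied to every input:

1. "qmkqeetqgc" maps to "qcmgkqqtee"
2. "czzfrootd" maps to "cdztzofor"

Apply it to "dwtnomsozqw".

Rule — take characters alternately from the front and the back (1st, last, 2nd, 2nd-last, ...).
Doing the same to "dwtnomsozqw": "dwwqtznoosm".

dwwqtznoosm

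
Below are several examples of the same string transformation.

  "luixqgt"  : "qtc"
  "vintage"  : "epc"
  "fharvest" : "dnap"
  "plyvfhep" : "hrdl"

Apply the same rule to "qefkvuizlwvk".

The transformation: keep every other character starting from the second (positions 2nd, 4th, 6th, ...), then shift every letter 4 places backward in the alphabet (wrapping around).
For "qefkvuizlwvk", step one produces "ekuzwk"; step two turns that into "agqvsg".

agqvsg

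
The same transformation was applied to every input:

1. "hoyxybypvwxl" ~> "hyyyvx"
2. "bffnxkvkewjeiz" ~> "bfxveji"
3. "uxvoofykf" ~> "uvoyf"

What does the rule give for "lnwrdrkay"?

lwdky

The rule is to keep every other character starting from the first (positions 1st, 3rd, 5th, ...).
On "lnwrdrkay" that produces "lwdky".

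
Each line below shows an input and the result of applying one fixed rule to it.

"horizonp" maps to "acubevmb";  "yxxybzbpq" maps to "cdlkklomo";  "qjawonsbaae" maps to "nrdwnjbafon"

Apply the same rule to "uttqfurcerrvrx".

ekhggdshepreei

The rule is to move the last 2 characters to the front (rotate right by 2), then shift every letter 13 places forward in the alphabet (wrapping around) — i.e. ROT13.
Starting from "uttqfurcerrvrx": after the first operation, "rxuttqfurcerrv"; after the second, "ekhggdshepreei".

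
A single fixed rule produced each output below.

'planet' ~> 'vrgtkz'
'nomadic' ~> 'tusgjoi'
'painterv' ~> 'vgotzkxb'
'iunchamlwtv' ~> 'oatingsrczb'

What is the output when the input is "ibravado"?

ohxgbgju

The transformation: shift every letter 6 places forward in the alphabet (wrapping around).
"ibravado" → "ohxgbgju".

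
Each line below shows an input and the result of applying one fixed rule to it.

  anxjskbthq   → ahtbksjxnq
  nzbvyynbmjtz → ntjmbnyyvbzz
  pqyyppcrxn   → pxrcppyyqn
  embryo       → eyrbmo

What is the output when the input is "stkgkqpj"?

spqkgktj

In each case the input is transformed by: swap the first and last characters, then reverse the string.
On "stkgkqpj": the first step gives "jtkgkqps", and the second then gives "spqkgktj".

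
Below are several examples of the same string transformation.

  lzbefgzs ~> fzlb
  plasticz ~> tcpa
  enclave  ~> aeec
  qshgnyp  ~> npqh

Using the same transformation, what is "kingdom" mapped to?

Each output is the input with this applied: keep every other character starting from the first (positions 1st, 3rd, 5th, ...), then move the first 2 characters to the end (rotate left by 2).
"kingdom" → "kndm" → "dmkn".

dmkn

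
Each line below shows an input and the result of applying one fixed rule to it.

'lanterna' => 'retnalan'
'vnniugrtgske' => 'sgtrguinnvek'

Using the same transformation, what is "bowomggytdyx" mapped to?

dtyggmowobxy

Looking at the pairs, the operation is to move the last 2 characters to the front (rotate right by 2), then reverse the string.
On "bowomggytdyx" that produces "dtyggmowobxy".
(Check on "lanterna": → "nalanter" → "retnalan" ✓)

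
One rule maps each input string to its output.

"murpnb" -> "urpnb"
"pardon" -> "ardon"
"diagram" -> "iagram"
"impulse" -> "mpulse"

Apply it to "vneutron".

neutron

Rule — delete the first character.
Applying that to "vneutron" gives "neutron".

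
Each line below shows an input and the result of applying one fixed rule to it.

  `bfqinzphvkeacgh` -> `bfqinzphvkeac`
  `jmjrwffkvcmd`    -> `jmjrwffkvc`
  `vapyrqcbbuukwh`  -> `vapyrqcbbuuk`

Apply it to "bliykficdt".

Rule — delete the last 2 characters.
"bliykficdt" → "bliykfic".

bliykfic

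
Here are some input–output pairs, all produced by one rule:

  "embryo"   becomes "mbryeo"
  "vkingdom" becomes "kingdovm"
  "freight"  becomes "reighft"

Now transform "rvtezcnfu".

vtezcnfru

Each output is the input with this applied: swap the first and last characters, then move the first character to the end.
On "rvtezcnfu" that produces "vtezcnfru".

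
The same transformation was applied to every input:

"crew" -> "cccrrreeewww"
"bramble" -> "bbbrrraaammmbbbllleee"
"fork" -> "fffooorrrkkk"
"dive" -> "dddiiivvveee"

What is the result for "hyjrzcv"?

What's happening: repeat every character 3 times.
So "hyjrzcv" becomes "hhhyyyjjjrrrzzzcccvvv".

hhhyyyjjjrrrzzzcccvvv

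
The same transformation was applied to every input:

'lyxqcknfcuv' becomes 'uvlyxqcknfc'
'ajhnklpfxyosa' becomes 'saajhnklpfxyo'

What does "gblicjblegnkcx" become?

Rule — move the last 2 characters to the front (rotate right by 2).
Applying that to "gblicjblegnkcx" gives "cxgblicjblegnk".

cxgblicjblegnk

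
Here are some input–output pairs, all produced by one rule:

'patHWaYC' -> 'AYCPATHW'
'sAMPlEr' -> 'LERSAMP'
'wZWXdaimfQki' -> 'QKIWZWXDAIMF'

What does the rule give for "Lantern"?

What's happening: move the last 3 characters to the front (rotate right by 3), then convert every letter to uppercase.
"Lantern" → "ernLant" → "ERNLANT".

ERNLANT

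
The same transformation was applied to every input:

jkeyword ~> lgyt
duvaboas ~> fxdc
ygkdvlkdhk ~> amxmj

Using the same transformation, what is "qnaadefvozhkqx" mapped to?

scfhqjs

Looking at the pairs, the operation is to shift every letter 2 places forward in the alphabet (wrapping around), then keep every other character starting from the first (positions 1st, 3rd, 5th, ...).
Applying that to "qnaadefvozhkqx" gives "scfhqjs".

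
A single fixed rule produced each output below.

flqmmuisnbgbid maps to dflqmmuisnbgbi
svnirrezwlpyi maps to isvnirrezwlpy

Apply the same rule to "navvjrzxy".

What's happening: move the last character to the front.
So "navvjrzxy" becomes "ynavvjrzx".

ynavvjrzx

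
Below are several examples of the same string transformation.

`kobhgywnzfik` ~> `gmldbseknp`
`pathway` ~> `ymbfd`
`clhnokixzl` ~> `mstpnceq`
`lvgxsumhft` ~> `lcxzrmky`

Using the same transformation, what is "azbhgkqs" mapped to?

gmlpvx

Each output is the input with this applied: delete the first 2 characters, then shift every letter 5 places forward in the alphabet (wrapping around).
Applying both steps to "azbhgkqs": "bhgkqs", then "gmlpvx".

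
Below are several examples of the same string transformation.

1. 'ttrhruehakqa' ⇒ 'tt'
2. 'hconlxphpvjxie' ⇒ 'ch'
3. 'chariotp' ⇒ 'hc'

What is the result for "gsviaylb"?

Rule — reverse the string, then keep only the last 2 characters.
Doing the same to "gsviaylb": "sg".
(Check on "ttrhruehakqa": → "aqkaheurhrtt" → "tt" ✓)

sg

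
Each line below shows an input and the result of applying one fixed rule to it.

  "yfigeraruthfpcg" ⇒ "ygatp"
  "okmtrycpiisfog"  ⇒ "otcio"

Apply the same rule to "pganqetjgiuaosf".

The pattern: keep one character in every 3, starting at position 1 (positions 1st, 4th, 7th, ...).
On "pganqetjgiuaosf" that produces "pntio".

pntio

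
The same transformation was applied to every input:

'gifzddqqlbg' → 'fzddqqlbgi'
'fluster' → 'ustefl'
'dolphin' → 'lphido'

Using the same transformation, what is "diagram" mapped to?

agradi

Looking at the pairs, the operation is to delete the last character, then move the first 2 characters to the end (rotate left by 2).
Starting from "diagram": after the first operation, "diagra"; after the second, "agradi".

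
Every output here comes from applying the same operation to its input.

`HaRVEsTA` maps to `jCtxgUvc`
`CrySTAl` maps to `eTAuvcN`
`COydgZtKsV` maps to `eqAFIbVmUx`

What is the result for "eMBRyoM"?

GodtAQo

Rule — flip the case of every letter, then shift every letter 2 places forward in the alphabet (wrapping around).
On "eMBRyoM": the first step gives "EmbrYOm", and the second then gives "GodtAQo".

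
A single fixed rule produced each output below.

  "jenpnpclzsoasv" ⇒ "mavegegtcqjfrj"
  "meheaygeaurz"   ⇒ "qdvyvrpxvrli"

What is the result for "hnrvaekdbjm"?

dyeimrvbusa

The rule is to move the last character to the front, then shift every letter 9 places backward in the alphabet (wrapping around).
Starting from "hnrvaekdbjm": after the first operation, "mhnrvaekdbj"; after the second, "dyeimrvbusa".
(Check on "jenpnpclzsoasv": → "vjenpnpclzsoas" → "mavegegtcqjfrj" ✓)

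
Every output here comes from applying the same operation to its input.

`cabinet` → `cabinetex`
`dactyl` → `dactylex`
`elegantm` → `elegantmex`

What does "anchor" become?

anchorex

The rule is to append "ex".
Doing the same to "anchor": "anchorex".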